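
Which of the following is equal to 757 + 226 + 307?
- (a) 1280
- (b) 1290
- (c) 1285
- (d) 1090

First: 757 + 226 = 983
Then: 983 + 307 = 1290
b) 1290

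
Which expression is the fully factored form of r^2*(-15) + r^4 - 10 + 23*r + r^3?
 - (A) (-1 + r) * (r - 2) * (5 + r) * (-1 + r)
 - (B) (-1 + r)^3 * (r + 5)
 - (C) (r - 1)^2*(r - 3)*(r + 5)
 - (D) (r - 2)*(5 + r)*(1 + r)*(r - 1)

We need to factor r^2*(-15) + r^4 - 10 + 23*r + r^3.
The factored form is (-1 + r) * (r - 2) * (5 + r) * (-1 + r).
A) (-1 + r) * (r - 2) * (5 + r) * (-1 + r)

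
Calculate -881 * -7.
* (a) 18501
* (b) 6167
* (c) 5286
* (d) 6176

-881 * -7 = 6167
b) 6167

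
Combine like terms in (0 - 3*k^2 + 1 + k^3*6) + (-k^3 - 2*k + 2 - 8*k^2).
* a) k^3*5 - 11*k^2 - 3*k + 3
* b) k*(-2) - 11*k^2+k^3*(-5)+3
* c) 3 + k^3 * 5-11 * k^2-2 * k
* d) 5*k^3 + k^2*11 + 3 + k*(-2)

Adding the polynomials and combining like terms:
(0 - 3*k^2 + 1 + k^3*6) + (-k^3 - 2*k + 2 - 8*k^2)
= 3 + k^3 * 5-11 * k^2-2 * k
c) 3 + k^3 * 5-11 * k^2-2 * k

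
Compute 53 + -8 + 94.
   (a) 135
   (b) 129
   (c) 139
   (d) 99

First: 53 + -8 = 45
Then: 45 + 94 = 139
c) 139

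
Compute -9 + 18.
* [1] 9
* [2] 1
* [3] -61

-9 + 18 = 9
1) 9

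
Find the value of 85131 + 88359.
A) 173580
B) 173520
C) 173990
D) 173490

85131 + 88359 = 173490
D) 173490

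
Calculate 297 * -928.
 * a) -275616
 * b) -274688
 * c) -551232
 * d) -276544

297 * -928 = -275616
a) -275616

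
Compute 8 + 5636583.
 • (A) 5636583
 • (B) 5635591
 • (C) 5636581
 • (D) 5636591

8 + 5636583 = 5636591
D) 5636591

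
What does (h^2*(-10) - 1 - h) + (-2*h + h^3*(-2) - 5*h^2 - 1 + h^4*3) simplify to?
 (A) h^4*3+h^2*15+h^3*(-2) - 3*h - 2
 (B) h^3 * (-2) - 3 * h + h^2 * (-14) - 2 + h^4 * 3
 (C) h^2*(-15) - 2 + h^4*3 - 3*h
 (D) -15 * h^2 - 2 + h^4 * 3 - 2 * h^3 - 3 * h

Adding the polynomials and combining like terms:
(h^2*(-10) - 1 - h) + (-2*h + h^3*(-2) - 5*h^2 - 1 + h^4*3)
= -15 * h^2 - 2 + h^4 * 3 - 2 * h^3 - 3 * h
D) -15 * h^2 - 2 + h^4 * 3 - 2 * h^3 - 3 * h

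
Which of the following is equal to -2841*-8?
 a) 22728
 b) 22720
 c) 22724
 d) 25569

-2841 * -8 = 22728
a) 22728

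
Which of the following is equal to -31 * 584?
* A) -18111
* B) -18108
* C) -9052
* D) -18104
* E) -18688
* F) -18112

-31 * 584 = -18104
D) -18104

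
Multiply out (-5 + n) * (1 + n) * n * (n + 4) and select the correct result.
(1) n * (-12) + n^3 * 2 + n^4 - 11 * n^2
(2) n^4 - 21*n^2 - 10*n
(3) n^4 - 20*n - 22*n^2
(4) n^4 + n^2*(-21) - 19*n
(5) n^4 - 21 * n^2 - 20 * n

Expanding (-5 + n) * (1 + n) * n * (n + 4):
= n^4 - 21 * n^2 - 20 * n
5) n^4 - 21 * n^2 - 20 * n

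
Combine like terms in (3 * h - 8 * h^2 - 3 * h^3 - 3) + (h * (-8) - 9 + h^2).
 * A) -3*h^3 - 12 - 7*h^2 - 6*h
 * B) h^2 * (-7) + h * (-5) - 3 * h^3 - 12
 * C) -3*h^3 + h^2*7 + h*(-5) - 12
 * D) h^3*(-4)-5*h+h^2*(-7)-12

Adding the polynomials and combining like terms:
(3*h - 8*h^2 - 3*h^3 - 3) + (h*(-8) - 9 + h^2)
= h^2 * (-7) + h * (-5) - 3 * h^3 - 12
B) h^2 * (-7) + h * (-5) - 3 * h^3 - 12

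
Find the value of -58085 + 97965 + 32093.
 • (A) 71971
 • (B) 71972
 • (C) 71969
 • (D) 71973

First: -58085 + 97965 = 39880
Then: 39880 + 32093 = 71973
D) 71973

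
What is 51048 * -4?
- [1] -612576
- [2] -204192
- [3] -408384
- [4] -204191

51048 * -4 = -204192
2) -204192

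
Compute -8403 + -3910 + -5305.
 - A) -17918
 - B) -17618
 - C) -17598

First: -8403 + -3910 = -12313
Then: -12313 + -5305 = -17618
B) -17618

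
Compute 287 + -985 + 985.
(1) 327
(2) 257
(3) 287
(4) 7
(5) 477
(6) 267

First: 287 + -985 = -698
Then: -698 + 985 = 287
3) 287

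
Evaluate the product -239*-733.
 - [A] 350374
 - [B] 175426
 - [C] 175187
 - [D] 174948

-239 * -733 = 175187
C) 175187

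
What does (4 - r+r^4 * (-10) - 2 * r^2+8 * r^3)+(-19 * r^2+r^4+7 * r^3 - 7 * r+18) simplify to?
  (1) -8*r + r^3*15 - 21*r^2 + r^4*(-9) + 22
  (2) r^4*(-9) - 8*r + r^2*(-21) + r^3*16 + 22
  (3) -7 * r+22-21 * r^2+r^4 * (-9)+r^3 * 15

Adding the polynomials and combining like terms:
(4 - r + r^4*(-10) - 2*r^2 + 8*r^3) + (-19*r^2 + r^4 + 7*r^3 - 7*r + 18)
= -8*r + r^3*15 - 21*r^2 + r^4*(-9) + 22
1) -8*r + r^3*15 - 21*r^2 + r^4*(-9) + 22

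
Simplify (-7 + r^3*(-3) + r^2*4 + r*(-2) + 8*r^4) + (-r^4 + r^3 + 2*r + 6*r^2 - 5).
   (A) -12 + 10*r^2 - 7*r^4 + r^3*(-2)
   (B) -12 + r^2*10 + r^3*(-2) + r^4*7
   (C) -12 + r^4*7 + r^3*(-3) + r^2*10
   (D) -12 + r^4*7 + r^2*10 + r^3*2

Adding the polynomials and combining like terms:
(-7 + r^3*(-3) + r^2*4 + r*(-2) + 8*r^4) + (-r^4 + r^3 + 2*r + 6*r^2 - 5)
= -12 + r^2*10 + r^3*(-2) + r^4*7
B) -12 + r^2*10 + r^3*(-2) + r^4*7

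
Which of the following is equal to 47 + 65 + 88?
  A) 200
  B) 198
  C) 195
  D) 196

First: 47 + 65 = 112
Then: 112 + 88 = 200
A) 200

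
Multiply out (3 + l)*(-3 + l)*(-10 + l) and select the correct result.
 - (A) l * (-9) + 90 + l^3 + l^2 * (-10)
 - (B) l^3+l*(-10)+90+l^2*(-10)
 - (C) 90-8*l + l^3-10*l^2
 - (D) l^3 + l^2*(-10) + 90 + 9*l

Expanding (3 + l)*(-3 + l)*(-10 + l):
= l * (-9) + 90 + l^3 + l^2 * (-10)
A) l * (-9) + 90 + l^3 + l^2 * (-10)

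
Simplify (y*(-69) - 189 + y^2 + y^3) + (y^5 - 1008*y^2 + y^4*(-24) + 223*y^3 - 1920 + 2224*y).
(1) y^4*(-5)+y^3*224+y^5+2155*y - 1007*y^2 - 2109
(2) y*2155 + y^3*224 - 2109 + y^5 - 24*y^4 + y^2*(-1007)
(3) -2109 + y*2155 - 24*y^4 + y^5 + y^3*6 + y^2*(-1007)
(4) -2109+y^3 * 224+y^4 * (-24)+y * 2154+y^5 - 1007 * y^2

Adding the polynomials and combining like terms:
(y*(-69) - 189 + y^2 + y^3) + (y^5 - 1008*y^2 + y^4*(-24) + 223*y^3 - 1920 + 2224*y)
= y*2155 + y^3*224 - 2109 + y^5 - 24*y^4 + y^2*(-1007)
2) y*2155 + y^3*224 - 2109 + y^5 - 24*y^4 + y^2*(-1007)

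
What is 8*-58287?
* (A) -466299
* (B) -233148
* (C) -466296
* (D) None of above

8 * -58287 = -466296
C) -466296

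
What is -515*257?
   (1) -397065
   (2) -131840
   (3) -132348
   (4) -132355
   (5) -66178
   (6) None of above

-515 * 257 = -132355
4) -132355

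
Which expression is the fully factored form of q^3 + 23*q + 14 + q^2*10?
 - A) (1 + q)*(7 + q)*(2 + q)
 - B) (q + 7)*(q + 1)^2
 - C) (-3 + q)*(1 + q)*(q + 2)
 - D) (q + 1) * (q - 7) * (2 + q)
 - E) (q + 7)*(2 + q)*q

We need to factor q^3 + 23*q + 14 + q^2*10.
The factored form is (1 + q)*(7 + q)*(2 + q).
A) (1 + q)*(7 + q)*(2 + q)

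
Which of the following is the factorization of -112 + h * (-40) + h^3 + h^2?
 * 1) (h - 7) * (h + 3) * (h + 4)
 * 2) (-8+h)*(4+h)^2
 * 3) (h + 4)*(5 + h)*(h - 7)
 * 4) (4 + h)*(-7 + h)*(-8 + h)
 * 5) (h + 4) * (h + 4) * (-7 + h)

We need to factor -112 + h * (-40) + h^3 + h^2.
The factored form is (h + 4) * (h + 4) * (-7 + h).
5) (h + 4) * (h + 4) * (-7 + h)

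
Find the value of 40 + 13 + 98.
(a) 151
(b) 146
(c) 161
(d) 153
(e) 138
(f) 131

First: 40 + 13 = 53
Then: 53 + 98 = 151
a) 151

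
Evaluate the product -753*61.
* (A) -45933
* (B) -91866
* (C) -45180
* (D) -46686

-753 * 61 = -45933
A) -45933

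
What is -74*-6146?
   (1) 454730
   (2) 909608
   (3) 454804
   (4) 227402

-74 * -6146 = 454804
3) 454804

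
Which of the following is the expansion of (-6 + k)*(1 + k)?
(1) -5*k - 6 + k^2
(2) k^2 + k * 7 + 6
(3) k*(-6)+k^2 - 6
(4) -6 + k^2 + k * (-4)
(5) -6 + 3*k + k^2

Expanding (-6 + k)*(1 + k):
= -5*k - 6 + k^2
1) -5*k - 6 + k^2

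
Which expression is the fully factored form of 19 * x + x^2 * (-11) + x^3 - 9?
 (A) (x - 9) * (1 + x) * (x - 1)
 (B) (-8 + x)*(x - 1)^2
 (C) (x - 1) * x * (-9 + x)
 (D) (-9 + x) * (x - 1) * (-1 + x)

We need to factor 19 * x + x^2 * (-11) + x^3 - 9.
The factored form is (-9 + x) * (x - 1) * (-1 + x).
D) (-9 + x) * (x - 1) * (-1 + x)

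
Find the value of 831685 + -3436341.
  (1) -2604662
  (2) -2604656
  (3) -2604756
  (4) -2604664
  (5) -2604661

831685 + -3436341 = -2604656
2) -2604656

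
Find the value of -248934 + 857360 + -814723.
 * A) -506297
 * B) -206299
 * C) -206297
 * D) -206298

First: -248934 + 857360 = 608426
Then: 608426 + -814723 = -206297
C) -206297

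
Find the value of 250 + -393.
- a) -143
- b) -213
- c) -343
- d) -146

250 + -393 = -143
a) -143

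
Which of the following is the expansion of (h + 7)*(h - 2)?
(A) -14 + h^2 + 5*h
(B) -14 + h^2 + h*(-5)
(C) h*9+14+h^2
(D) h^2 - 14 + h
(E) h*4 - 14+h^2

Expanding (h + 7)*(h - 2):
= -14 + h^2 + 5*h
A) -14 + h^2 + 5*h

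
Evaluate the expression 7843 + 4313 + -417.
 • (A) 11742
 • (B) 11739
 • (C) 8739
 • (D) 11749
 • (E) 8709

First: 7843 + 4313 = 12156
Then: 12156 + -417 = 11739
B) 11739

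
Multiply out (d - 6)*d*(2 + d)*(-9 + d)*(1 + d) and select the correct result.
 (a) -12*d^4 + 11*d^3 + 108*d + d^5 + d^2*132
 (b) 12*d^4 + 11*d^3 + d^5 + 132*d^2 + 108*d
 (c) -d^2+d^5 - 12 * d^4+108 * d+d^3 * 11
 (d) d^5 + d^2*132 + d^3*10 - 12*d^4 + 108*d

Expanding (d - 6)*d*(2 + d)*(-9 + d)*(1 + d):
= -12*d^4 + 11*d^3 + 108*d + d^5 + d^2*132
a) -12*d^4 + 11*d^3 + 108*d + d^5 + d^2*132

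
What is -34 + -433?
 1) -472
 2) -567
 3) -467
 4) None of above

-34 + -433 = -467
3) -467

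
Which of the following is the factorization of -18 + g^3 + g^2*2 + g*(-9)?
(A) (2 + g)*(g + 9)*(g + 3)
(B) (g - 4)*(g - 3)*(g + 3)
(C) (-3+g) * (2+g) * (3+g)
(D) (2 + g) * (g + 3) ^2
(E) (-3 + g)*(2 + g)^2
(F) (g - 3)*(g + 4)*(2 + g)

We need to factor -18 + g^3 + g^2*2 + g*(-9).
The factored form is (-3+g) * (2+g) * (3+g).
C) (-3+g) * (2+g) * (3+g)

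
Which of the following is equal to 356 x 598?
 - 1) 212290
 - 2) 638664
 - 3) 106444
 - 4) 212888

356 * 598 = 212888
4) 212888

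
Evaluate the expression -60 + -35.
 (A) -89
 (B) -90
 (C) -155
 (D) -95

-60 + -35 = -95
D) -95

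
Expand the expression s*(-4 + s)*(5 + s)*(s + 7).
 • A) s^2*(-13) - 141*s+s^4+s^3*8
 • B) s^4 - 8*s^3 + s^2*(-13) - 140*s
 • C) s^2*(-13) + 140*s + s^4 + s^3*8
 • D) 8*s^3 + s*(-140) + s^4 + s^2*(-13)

Expanding s*(-4 + s)*(5 + s)*(s + 7):
= 8*s^3 + s*(-140) + s^4 + s^2*(-13)
D) 8*s^3 + s*(-140) + s^4 + s^2*(-13)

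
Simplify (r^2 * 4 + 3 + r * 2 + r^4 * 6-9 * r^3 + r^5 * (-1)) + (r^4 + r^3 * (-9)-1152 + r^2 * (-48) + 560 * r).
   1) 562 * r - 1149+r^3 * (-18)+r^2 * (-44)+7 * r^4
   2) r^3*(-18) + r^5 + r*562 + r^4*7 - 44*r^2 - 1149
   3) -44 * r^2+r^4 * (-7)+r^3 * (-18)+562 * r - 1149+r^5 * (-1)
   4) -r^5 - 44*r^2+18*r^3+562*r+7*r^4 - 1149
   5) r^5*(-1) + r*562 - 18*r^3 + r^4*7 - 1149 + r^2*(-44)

Adding the polynomials and combining like terms:
(r^2*4 + 3 + r*2 + r^4*6 - 9*r^3 + r^5*(-1)) + (r^4 + r^3*(-9) - 1152 + r^2*(-48) + 560*r)
= r^5*(-1) + r*562 - 18*r^3 + r^4*7 - 1149 + r^2*(-44)
5) r^5*(-1) + r*562 - 18*r^3 + r^4*7 - 1149 + r^2*(-44)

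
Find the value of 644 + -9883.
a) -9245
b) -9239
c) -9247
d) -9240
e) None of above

644 + -9883 = -9239
b) -9239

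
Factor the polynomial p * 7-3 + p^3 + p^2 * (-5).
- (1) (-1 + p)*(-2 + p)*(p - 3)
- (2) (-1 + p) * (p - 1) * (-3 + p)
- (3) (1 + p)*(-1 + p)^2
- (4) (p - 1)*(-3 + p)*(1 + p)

We need to factor p * 7-3 + p^3 + p^2 * (-5).
The factored form is (-1 + p) * (p - 1) * (-3 + p).
2) (-1 + p) * (p - 1) * (-3 + p)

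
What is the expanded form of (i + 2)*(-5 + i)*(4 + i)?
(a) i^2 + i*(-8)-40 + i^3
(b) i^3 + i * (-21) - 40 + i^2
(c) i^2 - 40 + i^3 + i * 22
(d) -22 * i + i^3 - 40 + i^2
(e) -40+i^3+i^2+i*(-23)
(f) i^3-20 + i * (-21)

Expanding (i + 2)*(-5 + i)*(4 + i):
= -22 * i + i^3 - 40 + i^2
d) -22 * i + i^3 - 40 + i^2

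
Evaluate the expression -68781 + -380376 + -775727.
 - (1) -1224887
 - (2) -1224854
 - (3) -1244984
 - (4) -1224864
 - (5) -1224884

First: -68781 + -380376 = -449157
Then: -449157 + -775727 = -1224884
5) -1224884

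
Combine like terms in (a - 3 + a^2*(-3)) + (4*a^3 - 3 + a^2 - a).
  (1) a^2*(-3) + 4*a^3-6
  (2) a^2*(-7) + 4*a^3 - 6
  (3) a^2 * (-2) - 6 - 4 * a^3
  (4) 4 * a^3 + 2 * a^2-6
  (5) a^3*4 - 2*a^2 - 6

Adding the polynomials and combining like terms:
(a - 3 + a^2*(-3)) + (4*a^3 - 3 + a^2 - a)
= a^3*4 - 2*a^2 - 6
5) a^3*4 - 2*a^2 - 6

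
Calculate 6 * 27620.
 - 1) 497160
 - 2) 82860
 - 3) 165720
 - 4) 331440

6 * 27620 = 165720
3) 165720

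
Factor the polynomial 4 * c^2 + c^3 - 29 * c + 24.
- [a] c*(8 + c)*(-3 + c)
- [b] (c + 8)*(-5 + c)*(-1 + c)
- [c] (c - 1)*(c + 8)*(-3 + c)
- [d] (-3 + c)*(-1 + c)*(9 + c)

We need to factor 4 * c^2 + c^3 - 29 * c + 24.
The factored form is (c - 1)*(c + 8)*(-3 + c).
c) (c - 1)*(c + 8)*(-3 + c)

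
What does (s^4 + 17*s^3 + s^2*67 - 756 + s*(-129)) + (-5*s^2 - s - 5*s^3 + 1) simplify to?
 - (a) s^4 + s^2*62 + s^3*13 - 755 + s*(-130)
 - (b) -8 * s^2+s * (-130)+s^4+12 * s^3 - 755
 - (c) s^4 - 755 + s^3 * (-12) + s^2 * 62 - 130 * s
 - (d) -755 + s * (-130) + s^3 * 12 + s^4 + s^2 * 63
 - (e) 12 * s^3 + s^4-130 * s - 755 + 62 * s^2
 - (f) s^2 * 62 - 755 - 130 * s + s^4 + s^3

Adding the polynomials and combining like terms:
(s^4 + 17*s^3 + s^2*67 - 756 + s*(-129)) + (-5*s^2 - s - 5*s^3 + 1)
= 12 * s^3 + s^4-130 * s - 755 + 62 * s^2
e) 12 * s^3 + s^4-130 * s - 755 + 62 * s^2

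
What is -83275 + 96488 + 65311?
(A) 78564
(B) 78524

First: -83275 + 96488 = 13213
Then: 13213 + 65311 = 78524
B) 78524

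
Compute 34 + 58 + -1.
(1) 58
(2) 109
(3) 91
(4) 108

First: 34 + 58 = 92
Then: 92 + -1 = 91
3) 91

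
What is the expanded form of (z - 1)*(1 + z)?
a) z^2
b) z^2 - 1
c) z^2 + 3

Expanding (z - 1)*(1 + z):
= z^2 - 1
b) z^2 - 1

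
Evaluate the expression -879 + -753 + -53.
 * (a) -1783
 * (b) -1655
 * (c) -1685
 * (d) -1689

First: -879 + -753 = -1632
Then: -1632 + -53 = -1685
c) -1685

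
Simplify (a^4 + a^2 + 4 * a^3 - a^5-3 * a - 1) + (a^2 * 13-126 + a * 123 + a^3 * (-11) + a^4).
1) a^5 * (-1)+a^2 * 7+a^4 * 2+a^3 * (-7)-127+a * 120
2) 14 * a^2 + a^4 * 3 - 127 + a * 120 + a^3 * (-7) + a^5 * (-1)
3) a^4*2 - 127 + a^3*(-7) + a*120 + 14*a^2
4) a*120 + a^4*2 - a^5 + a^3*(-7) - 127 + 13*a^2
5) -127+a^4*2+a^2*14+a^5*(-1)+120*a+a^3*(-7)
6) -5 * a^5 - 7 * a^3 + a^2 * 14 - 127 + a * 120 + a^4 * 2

Adding the polynomials and combining like terms:
(a^4 + a^2 + 4*a^3 - a^5 - 3*a - 1) + (a^2*13 - 126 + a*123 + a^3*(-11) + a^4)
= -127+a^4*2+a^2*14+a^5*(-1)+120*a+a^3*(-7)
5) -127+a^4*2+a^2*14+a^5*(-1)+120*a+a^3*(-7)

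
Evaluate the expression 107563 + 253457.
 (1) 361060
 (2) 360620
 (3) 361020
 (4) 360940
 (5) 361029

107563 + 253457 = 361020
3) 361020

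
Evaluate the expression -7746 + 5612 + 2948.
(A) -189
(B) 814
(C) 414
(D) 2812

First: -7746 + 5612 = -2134
Then: -2134 + 2948 = 814
B) 814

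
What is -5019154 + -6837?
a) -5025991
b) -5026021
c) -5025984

-5019154 + -6837 = -5025991
a) -5025991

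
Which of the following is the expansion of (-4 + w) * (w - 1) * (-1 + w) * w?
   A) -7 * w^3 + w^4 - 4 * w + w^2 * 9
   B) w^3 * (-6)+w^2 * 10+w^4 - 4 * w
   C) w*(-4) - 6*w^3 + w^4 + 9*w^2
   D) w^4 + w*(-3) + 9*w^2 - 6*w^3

Expanding (-4 + w) * (w - 1) * (-1 + w) * w:
= w*(-4) - 6*w^3 + w^4 + 9*w^2
C) w*(-4) - 6*w^3 + w^4 + 9*w^2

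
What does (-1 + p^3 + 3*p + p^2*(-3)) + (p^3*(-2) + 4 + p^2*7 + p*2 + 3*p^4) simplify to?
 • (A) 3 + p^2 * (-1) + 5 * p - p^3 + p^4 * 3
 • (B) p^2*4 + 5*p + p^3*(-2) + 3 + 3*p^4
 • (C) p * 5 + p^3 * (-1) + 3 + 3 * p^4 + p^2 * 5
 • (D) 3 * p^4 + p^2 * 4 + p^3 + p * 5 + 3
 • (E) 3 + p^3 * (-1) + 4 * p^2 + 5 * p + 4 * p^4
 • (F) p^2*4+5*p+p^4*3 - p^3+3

Adding the polynomials and combining like terms:
(-1 + p^3 + 3*p + p^2*(-3)) + (p^3*(-2) + 4 + p^2*7 + p*2 + 3*p^4)
= p^2*4+5*p+p^4*3 - p^3+3
F) p^2*4+5*p+p^4*3 - p^3+3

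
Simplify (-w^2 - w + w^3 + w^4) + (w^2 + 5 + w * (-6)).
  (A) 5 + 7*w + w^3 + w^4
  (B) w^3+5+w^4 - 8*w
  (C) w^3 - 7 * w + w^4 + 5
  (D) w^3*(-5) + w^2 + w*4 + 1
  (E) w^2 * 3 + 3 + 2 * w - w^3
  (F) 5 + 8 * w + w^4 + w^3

Adding the polynomials and combining like terms:
(-w^2 - w + w^3 + w^4) + (w^2 + 5 + w*(-6))
= w^3 - 7 * w + w^4 + 5
C) w^3 - 7 * w + w^4 + 5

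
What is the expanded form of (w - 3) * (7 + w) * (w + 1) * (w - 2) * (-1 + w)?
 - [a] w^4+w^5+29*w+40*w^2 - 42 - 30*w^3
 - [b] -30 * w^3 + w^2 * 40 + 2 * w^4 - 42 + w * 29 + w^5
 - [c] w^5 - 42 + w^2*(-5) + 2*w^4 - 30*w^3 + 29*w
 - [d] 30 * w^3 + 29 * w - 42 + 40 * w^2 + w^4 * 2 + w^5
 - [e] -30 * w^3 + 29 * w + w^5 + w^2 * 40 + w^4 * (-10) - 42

Expanding (w - 3) * (7 + w) * (w + 1) * (w - 2) * (-1 + w):
= -30 * w^3 + w^2 * 40 + 2 * w^4 - 42 + w * 29 + w^5
b) -30 * w^3 + w^2 * 40 + 2 * w^4 - 42 + w * 29 + w^5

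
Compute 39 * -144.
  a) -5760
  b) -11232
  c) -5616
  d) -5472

39 * -144 = -5616
c) -5616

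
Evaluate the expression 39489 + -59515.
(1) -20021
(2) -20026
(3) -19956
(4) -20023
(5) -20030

39489 + -59515 = -20026
2) -20026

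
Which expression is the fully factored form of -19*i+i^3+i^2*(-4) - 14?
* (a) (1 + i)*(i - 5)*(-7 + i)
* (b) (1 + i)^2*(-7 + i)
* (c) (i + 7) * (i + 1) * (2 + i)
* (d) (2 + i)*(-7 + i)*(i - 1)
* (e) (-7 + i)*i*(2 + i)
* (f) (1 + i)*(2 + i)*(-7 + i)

We need to factor -19*i+i^3+i^2*(-4) - 14.
The factored form is (1 + i)*(2 + i)*(-7 + i).
f) (1 + i)*(2 + i)*(-7 + i)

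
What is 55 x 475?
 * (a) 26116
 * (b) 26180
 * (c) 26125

55 * 475 = 26125
c) 26125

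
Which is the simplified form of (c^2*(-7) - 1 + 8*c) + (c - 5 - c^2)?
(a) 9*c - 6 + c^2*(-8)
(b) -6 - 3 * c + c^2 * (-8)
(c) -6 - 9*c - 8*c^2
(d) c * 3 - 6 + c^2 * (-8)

Adding the polynomials and combining like terms:
(c^2*(-7) - 1 + 8*c) + (c - 5 - c^2)
= 9*c - 6 + c^2*(-8)
a) 9*c - 6 + c^2*(-8)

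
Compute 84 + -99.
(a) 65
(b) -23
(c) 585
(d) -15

84 + -99 = -15
d) -15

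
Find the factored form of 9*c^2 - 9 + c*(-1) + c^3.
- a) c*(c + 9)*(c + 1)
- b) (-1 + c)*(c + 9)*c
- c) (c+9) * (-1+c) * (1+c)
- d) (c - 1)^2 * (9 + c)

We need to factor 9*c^2 - 9 + c*(-1) + c^3.
The factored form is (c+9) * (-1+c) * (1+c).
c) (c+9) * (-1+c) * (1+c)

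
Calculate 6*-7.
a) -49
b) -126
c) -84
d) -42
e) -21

6 * -7 = -42
d) -42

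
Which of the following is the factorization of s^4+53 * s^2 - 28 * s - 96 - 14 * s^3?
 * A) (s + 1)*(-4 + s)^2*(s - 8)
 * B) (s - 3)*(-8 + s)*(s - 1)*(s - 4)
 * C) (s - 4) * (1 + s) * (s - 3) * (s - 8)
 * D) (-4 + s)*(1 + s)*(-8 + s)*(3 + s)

We need to factor s^4+53 * s^2 - 28 * s - 96 - 14 * s^3.
The factored form is (s - 4) * (1 + s) * (s - 3) * (s - 8).
C) (s - 4) * (1 + s) * (s - 3) * (s - 8)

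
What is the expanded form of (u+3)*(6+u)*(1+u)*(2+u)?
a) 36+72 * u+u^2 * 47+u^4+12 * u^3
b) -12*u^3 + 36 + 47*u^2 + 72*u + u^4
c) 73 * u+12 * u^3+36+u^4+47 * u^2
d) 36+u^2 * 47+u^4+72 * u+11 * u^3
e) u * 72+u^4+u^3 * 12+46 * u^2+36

Expanding (u+3)*(6+u)*(1+u)*(2+u):
= 36+72 * u+u^2 * 47+u^4+12 * u^3
a) 36+72 * u+u^2 * 47+u^4+12 * u^3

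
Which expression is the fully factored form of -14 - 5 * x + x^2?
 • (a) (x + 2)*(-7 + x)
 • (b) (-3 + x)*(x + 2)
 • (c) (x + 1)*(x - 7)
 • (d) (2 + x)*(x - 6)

We need to factor -14 - 5 * x + x^2.
The factored form is (x + 2)*(-7 + x).
a) (x + 2)*(-7 + x)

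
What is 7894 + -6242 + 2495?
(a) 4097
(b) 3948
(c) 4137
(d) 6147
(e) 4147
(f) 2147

First: 7894 + -6242 = 1652
Then: 1652 + 2495 = 4147
e) 4147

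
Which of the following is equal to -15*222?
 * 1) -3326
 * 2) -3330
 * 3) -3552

-15 * 222 = -3330
2) -3330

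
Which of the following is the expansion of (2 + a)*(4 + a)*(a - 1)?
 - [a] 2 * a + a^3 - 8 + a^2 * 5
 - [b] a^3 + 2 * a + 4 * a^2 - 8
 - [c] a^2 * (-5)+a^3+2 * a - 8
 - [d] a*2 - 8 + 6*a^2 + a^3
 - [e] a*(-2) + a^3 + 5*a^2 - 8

Expanding (2 + a)*(4 + a)*(a - 1):
= 2 * a + a^3 - 8 + a^2 * 5
a) 2 * a + a^3 - 8 + a^2 * 5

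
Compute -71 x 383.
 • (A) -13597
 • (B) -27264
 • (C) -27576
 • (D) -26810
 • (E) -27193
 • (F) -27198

-71 * 383 = -27193
E) -27193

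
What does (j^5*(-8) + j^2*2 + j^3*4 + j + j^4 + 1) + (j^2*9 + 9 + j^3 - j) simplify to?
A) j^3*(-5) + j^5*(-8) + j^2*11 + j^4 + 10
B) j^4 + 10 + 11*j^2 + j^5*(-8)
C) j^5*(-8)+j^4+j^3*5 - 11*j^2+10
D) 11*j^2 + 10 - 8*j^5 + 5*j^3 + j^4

Adding the polynomials and combining like terms:
(j^5*(-8) + j^2*2 + j^3*4 + j + j^4 + 1) + (j^2*9 + 9 + j^3 - j)
= 11*j^2 + 10 - 8*j^5 + 5*j^3 + j^4
D) 11*j^2 + 10 - 8*j^5 + 5*j^3 + j^4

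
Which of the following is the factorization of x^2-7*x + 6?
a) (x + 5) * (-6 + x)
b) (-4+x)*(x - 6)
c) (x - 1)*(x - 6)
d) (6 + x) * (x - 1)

We need to factor x^2-7*x + 6.
The factored form is (x - 1)*(x - 6).
c) (x - 1)*(x - 6)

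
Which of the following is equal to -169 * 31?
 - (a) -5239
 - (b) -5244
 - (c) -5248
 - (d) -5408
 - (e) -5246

-169 * 31 = -5239
a) -5239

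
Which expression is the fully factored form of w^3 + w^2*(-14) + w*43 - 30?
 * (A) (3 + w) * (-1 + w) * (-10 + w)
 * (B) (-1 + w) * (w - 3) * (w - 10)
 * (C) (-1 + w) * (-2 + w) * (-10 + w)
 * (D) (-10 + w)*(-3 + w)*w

We need to factor w^3 + w^2*(-14) + w*43 - 30.
The factored form is (-1 + w) * (w - 3) * (w - 10).
B) (-1 + w) * (w - 3) * (w - 10)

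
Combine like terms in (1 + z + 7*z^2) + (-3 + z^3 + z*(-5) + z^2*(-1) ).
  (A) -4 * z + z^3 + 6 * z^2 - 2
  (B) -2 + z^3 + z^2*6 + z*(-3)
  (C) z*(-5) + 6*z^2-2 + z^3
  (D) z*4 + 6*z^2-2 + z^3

Adding the polynomials and combining like terms:
(1 + z + 7*z^2) + (-3 + z^3 + z*(-5) + z^2*(-1))
= -4 * z + z^3 + 6 * z^2 - 2
A) -4 * z + z^3 + 6 * z^2 - 2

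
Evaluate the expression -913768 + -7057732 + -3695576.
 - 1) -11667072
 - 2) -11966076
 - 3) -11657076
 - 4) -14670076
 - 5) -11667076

First: -913768 + -7057732 = -7971500
Then: -7971500 + -3695576 = -11667076
5) -11667076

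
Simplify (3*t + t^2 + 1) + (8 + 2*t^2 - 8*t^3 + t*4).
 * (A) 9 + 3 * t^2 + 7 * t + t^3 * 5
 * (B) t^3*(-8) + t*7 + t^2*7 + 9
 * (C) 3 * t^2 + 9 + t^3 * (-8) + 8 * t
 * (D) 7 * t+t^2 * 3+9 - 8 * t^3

Adding the polynomials and combining like terms:
(3*t + t^2 + 1) + (8 + 2*t^2 - 8*t^3 + t*4)
= 7 * t+t^2 * 3+9 - 8 * t^3
D) 7 * t+t^2 * 3+9 - 8 * t^3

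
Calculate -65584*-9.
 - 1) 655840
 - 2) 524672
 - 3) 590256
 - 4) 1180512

-65584 * -9 = 590256
3) 590256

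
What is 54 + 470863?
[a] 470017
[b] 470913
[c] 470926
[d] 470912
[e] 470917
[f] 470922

54 + 470863 = 470917
e) 470917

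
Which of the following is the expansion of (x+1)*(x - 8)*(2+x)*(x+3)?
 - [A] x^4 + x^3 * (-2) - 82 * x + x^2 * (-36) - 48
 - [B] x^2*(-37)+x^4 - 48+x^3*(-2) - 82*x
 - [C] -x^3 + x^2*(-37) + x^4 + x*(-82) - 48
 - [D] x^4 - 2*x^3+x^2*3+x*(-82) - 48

Expanding (x+1)*(x - 8)*(2+x)*(x+3):
= x^2*(-37)+x^4 - 48+x^3*(-2) - 82*x
B) x^2*(-37)+x^4 - 48+x^3*(-2) - 82*x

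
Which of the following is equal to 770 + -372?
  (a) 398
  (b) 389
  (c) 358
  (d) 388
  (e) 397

770 + -372 = 398
a) 398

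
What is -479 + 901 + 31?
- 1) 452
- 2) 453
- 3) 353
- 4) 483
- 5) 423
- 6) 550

First: -479 + 901 = 422
Then: 422 + 31 = 453
2) 453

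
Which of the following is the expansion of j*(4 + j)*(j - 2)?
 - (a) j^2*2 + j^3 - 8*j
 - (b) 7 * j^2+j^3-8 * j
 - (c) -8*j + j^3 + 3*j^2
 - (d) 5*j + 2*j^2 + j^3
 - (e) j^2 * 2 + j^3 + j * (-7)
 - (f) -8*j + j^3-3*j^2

Expanding j*(4 + j)*(j - 2):
= j^2*2 + j^3 - 8*j
a) j^2*2 + j^3 - 8*j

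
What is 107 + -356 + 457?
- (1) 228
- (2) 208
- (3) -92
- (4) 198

First: 107 + -356 = -249
Then: -249 + 457 = 208
2) 208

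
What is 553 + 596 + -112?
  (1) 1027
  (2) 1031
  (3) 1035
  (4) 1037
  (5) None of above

First: 553 + 596 = 1149
Then: 1149 + -112 = 1037
4) 1037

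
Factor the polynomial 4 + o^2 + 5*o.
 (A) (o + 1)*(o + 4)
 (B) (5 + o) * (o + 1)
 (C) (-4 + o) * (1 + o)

We need to factor 4 + o^2 + 5*o.
The factored form is (o + 1)*(o + 4).
A) (o + 1)*(o + 4)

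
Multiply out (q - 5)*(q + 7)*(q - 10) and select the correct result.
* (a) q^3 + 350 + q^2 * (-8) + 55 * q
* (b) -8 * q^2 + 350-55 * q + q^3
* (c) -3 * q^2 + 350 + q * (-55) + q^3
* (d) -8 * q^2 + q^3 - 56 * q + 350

Expanding (q - 5)*(q + 7)*(q - 10):
= -8 * q^2 + 350-55 * q + q^3
b) -8 * q^2 + 350-55 * q + q^3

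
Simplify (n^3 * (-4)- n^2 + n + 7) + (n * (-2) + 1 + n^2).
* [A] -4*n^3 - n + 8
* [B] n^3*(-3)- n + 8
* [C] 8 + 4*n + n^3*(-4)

Adding the polynomials and combining like terms:
(n^3*(-4) - n^2 + n + 7) + (n*(-2) + 1 + n^2)
= -4*n^3 - n + 8
A) -4*n^3 - n + 8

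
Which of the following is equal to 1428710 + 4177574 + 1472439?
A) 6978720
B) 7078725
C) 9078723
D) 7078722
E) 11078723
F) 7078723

First: 1428710 + 4177574 = 5606284
Then: 5606284 + 1472439 = 7078723
F) 7078723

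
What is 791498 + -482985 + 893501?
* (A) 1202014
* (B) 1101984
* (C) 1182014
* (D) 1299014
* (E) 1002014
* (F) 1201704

First: 791498 + -482985 = 308513
Then: 308513 + 893501 = 1202014
A) 1202014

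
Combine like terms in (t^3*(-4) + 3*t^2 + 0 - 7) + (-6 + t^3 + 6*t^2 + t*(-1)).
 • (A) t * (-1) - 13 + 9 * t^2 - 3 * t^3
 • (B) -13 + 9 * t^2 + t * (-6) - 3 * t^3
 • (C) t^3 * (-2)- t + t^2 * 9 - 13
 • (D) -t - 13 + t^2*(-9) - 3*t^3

Adding the polynomials and combining like terms:
(t^3*(-4) + 3*t^2 + 0 - 7) + (-6 + t^3 + 6*t^2 + t*(-1))
= t * (-1) - 13 + 9 * t^2 - 3 * t^3
A) t * (-1) - 13 + 9 * t^2 - 3 * t^3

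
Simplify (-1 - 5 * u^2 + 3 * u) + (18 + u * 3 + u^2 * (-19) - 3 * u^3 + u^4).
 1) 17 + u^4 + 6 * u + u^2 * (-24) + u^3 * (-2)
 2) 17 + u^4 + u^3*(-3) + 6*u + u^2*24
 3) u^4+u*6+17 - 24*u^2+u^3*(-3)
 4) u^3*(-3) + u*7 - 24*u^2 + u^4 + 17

Adding the polynomials and combining like terms:
(-1 - 5*u^2 + 3*u) + (18 + u*3 + u^2*(-19) - 3*u^3 + u^4)
= u^4+u*6+17 - 24*u^2+u^3*(-3)
3) u^4+u*6+17 - 24*u^2+u^3*(-3)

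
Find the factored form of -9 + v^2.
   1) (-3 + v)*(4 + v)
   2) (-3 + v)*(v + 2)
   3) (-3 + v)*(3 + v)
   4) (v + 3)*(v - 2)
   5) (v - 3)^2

We need to factor -9 + v^2.
The factored form is (-3 + v)*(3 + v).
3) (-3 + v)*(3 + v)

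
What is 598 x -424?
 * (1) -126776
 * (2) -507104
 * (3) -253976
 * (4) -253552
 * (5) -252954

598 * -424 = -253552
4) -253552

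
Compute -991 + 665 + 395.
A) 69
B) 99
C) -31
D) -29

First: -991 + 665 = -326
Then: -326 + 395 = 69
A) 69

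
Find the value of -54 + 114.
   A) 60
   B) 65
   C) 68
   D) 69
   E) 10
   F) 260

-54 + 114 = 60
A) 60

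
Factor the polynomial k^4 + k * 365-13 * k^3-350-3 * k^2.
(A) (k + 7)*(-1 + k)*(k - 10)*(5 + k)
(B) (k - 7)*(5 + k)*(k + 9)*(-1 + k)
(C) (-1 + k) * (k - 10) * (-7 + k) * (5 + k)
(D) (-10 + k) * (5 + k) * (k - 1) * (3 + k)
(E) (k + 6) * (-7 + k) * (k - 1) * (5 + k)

We need to factor k^4 + k * 365-13 * k^3-350-3 * k^2.
The factored form is (-1 + k) * (k - 10) * (-7 + k) * (5 + k).
C) (-1 + k) * (k - 10) * (-7 + k) * (5 + k)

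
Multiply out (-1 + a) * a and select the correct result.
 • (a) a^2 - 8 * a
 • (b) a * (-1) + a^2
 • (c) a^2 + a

Expanding (-1 + a) * a:
= a * (-1) + a^2
b) a * (-1) + a^2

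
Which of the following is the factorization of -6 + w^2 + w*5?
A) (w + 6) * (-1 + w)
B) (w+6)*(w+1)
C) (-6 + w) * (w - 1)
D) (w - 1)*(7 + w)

We need to factor -6 + w^2 + w*5.
The factored form is (w + 6) * (-1 + w).
A) (w + 6) * (-1 + w)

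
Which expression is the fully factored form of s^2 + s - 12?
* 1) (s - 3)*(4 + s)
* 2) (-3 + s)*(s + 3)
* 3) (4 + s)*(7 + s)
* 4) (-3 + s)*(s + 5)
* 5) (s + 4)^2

We need to factor s^2 + s - 12.
The factored form is (s - 3)*(4 + s).
1) (s - 3)*(4 + s)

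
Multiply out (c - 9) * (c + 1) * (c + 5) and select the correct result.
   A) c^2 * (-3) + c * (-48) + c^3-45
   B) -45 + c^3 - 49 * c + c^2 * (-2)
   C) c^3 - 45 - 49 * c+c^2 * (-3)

Expanding (c - 9) * (c + 1) * (c + 5):
= c^3 - 45 - 49 * c+c^2 * (-3)
C) c^3 - 45 - 49 * c+c^2 * (-3)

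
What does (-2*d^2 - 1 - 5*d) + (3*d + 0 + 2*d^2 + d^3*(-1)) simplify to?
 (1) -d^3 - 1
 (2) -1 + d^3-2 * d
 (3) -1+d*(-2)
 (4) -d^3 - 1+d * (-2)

Adding the polynomials and combining like terms:
(-2*d^2 - 1 - 5*d) + (3*d + 0 + 2*d^2 + d^3*(-1))
= -d^3 - 1+d * (-2)
4) -d^3 - 1+d * (-2)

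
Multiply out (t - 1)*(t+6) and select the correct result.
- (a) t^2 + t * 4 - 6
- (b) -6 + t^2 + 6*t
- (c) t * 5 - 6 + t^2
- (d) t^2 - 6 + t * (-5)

Expanding (t - 1)*(t+6):
= t * 5 - 6 + t^2
c) t * 5 - 6 + t^2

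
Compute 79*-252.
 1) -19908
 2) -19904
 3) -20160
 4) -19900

79 * -252 = -19908
1) -19908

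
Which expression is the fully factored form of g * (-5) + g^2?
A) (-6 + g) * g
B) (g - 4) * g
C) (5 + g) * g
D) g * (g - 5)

We need to factor g * (-5) + g^2.
The factored form is g * (g - 5).
D) g * (g - 5)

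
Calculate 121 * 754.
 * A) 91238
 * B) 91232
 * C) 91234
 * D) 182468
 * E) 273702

121 * 754 = 91234
C) 91234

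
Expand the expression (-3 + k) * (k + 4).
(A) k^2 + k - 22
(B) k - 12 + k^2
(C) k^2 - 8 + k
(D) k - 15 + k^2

Expanding (-3 + k) * (k + 4):
= k - 12 + k^2
B) k - 12 + k^2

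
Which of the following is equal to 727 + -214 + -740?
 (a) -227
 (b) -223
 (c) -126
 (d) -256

First: 727 + -214 = 513
Then: 513 + -740 = -227
a) -227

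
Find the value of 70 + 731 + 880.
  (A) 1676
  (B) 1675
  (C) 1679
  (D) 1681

First: 70 + 731 = 801
Then: 801 + 880 = 1681
D) 1681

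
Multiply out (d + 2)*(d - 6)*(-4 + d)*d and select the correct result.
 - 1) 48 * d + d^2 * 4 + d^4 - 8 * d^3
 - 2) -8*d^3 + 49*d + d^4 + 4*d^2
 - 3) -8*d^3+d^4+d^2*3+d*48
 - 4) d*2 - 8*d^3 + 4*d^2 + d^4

Expanding (d + 2)*(d - 6)*(-4 + d)*d:
= 48 * d + d^2 * 4 + d^4 - 8 * d^3
1) 48 * d + d^2 * 4 + d^4 - 8 * d^3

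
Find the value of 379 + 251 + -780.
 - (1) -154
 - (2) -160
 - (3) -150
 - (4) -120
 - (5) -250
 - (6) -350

First: 379 + 251 = 630
Then: 630 + -780 = -150
3) -150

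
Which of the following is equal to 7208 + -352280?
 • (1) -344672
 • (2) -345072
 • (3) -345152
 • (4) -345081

7208 + -352280 = -345072
2) -345072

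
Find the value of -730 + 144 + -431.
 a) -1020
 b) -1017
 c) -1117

First: -730 + 144 = -586
Then: -586 + -431 = -1017
b) -1017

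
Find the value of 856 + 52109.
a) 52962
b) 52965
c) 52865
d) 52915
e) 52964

856 + 52109 = 52965
b) 52965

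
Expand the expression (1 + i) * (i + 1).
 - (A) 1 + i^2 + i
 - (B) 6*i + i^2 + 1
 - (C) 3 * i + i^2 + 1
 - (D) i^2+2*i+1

Expanding (1 + i) * (i + 1):
= i^2+2*i+1
D) i^2+2*i+1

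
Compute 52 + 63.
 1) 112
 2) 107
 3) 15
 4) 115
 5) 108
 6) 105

52 + 63 = 115
4) 115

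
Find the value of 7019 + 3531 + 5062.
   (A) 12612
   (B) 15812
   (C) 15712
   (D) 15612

First: 7019 + 3531 = 10550
Then: 10550 + 5062 = 15612
D) 15612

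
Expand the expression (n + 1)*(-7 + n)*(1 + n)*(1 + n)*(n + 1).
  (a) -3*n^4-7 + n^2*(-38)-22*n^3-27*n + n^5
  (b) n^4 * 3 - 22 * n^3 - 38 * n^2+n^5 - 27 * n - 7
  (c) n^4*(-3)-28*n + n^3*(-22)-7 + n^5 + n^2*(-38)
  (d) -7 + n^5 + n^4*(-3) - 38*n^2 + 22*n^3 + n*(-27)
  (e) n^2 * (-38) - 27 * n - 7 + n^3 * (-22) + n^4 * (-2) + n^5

Expanding (n + 1)*(-7 + n)*(1 + n)*(1 + n)*(n + 1):
= -3*n^4-7 + n^2*(-38)-22*n^3-27*n + n^5
a) -3*n^4-7 + n^2*(-38)-22*n^3-27*n + n^5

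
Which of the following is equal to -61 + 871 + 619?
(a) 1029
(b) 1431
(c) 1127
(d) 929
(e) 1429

First: -61 + 871 = 810
Then: 810 + 619 = 1429
e) 1429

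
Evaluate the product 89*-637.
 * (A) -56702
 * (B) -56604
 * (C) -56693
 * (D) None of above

89 * -637 = -56693
C) -56693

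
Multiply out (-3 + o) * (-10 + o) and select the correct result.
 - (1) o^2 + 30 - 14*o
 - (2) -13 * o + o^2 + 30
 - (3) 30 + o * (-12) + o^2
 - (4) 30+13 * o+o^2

Expanding (-3 + o) * (-10 + o):
= -13 * o + o^2 + 30
2) -13 * o + o^2 + 30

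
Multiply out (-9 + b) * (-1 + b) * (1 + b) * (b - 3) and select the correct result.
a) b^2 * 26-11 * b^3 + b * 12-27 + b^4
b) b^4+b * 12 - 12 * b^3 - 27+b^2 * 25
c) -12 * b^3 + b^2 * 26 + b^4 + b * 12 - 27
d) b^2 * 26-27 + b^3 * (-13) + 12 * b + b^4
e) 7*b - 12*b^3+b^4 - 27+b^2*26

Expanding (-9 + b) * (-1 + b) * (1 + b) * (b - 3):
= -12 * b^3 + b^2 * 26 + b^4 + b * 12 - 27
c) -12 * b^3 + b^2 * 26 + b^4 + b * 12 - 27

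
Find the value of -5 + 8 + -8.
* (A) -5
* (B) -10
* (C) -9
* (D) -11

First: -5 + 8 = 3
Then: 3 + -8 = -5
A) -5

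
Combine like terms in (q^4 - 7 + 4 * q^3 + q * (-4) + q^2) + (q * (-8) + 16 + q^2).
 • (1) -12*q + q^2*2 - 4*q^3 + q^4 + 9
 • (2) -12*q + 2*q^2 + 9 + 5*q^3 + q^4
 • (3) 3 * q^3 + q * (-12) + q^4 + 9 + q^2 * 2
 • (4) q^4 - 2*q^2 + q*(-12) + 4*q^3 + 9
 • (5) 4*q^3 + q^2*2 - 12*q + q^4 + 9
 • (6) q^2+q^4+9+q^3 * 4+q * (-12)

Adding the polynomials and combining like terms:
(q^4 - 7 + 4*q^3 + q*(-4) + q^2) + (q*(-8) + 16 + q^2)
= 4*q^3 + q^2*2 - 12*q + q^4 + 9
5) 4*q^3 + q^2*2 - 12*q + q^4 + 9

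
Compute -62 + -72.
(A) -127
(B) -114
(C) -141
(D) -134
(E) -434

-62 + -72 = -134
D) -134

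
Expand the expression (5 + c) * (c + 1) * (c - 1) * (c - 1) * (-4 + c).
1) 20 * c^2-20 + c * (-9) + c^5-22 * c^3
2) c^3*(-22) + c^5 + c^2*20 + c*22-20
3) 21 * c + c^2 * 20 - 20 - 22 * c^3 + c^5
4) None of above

Expanding (5 + c) * (c + 1) * (c - 1) * (c - 1) * (-4 + c):
= 21 * c + c^2 * 20 - 20 - 22 * c^3 + c^5
3) 21 * c + c^2 * 20 - 20 - 22 * c^3 + c^5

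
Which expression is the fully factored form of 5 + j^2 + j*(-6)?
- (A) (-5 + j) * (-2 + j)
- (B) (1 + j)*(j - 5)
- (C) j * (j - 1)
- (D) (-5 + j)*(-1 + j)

We need to factor 5 + j^2 + j*(-6).
The factored form is (-5 + j)*(-1 + j).
D) (-5 + j)*(-1 + j)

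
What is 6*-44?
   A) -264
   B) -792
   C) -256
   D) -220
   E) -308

6 * -44 = -264
A) -264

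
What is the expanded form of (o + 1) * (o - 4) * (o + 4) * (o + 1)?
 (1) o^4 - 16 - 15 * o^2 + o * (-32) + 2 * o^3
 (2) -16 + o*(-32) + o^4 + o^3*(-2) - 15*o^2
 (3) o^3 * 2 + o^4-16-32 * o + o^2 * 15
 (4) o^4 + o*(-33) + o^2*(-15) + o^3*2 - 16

Expanding (o + 1) * (o - 4) * (o + 4) * (o + 1):
= o^4 - 16 - 15 * o^2 + o * (-32) + 2 * o^3
1) o^4 - 16 - 15 * o^2 + o * (-32) + 2 * o^3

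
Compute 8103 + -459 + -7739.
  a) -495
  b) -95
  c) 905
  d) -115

First: 8103 + -459 = 7644
Then: 7644 + -7739 = -95
b) -95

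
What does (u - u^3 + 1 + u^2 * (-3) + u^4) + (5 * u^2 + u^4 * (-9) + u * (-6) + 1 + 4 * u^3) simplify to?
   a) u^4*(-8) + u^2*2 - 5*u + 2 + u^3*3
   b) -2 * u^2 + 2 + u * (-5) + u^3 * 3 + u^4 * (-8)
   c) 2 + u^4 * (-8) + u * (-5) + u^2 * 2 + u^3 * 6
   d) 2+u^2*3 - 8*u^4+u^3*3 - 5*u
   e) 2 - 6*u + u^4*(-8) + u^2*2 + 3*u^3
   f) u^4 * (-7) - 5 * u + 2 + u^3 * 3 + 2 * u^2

Adding the polynomials and combining like terms:
(u - u^3 + 1 + u^2*(-3) + u^4) + (5*u^2 + u^4*(-9) + u*(-6) + 1 + 4*u^3)
= u^4*(-8) + u^2*2 - 5*u + 2 + u^3*3
a) u^4*(-8) + u^2*2 - 5*u + 2 + u^3*3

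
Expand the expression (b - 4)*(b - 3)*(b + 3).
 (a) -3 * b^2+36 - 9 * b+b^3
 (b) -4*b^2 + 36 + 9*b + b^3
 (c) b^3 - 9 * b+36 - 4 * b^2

Expanding (b - 4)*(b - 3)*(b + 3):
= b^3 - 9 * b+36 - 4 * b^2
c) b^3 - 9 * b+36 - 4 * b^2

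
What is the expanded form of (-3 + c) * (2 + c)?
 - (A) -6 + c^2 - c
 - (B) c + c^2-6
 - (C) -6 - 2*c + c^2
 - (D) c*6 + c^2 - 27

Expanding (-3 + c) * (2 + c):
= -6 + c^2 - c
A) -6 + c^2 - c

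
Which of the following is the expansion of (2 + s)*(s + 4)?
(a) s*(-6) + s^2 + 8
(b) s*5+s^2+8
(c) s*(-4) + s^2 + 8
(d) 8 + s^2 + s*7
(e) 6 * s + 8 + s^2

Expanding (2 + s)*(s + 4):
= 6 * s + 8 + s^2
e) 6 * s + 8 + s^2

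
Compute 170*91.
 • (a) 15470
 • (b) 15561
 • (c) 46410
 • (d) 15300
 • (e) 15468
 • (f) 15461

170 * 91 = 15470
a) 15470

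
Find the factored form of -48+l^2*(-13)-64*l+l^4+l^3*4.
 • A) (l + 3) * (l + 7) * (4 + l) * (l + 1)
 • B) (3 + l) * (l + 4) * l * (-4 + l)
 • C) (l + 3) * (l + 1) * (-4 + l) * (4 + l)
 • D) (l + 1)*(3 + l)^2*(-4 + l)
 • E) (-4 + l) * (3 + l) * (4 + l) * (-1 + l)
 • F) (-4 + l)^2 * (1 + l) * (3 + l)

We need to factor -48+l^2*(-13)-64*l+l^4+l^3*4.
The factored form is (l + 3) * (l + 1) * (-4 + l) * (4 + l).
C) (l + 3) * (l + 1) * (-4 + l) * (4 + l)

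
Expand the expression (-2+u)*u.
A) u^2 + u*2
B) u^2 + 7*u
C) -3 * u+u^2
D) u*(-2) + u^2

Expanding (-2+u)*u:
= u*(-2) + u^2
D) u*(-2) + u^2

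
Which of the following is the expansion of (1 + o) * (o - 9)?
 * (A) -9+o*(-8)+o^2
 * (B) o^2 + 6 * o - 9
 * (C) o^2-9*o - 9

Expanding (1 + o) * (o - 9):
= -9+o*(-8)+o^2
A) -9+o*(-8)+o^2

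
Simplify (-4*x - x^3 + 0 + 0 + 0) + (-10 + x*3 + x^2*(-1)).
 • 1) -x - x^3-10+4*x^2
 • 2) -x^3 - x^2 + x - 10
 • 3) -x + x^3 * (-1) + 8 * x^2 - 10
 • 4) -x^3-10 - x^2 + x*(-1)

Adding the polynomials and combining like terms:
(-4*x - x^3 + 0 + 0 + 0) + (-10 + x*3 + x^2*(-1))
= -x^3-10 - x^2 + x*(-1)
4) -x^3-10 - x^2 + x*(-1)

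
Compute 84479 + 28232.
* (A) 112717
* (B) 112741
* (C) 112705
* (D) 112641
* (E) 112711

84479 + 28232 = 112711
E) 112711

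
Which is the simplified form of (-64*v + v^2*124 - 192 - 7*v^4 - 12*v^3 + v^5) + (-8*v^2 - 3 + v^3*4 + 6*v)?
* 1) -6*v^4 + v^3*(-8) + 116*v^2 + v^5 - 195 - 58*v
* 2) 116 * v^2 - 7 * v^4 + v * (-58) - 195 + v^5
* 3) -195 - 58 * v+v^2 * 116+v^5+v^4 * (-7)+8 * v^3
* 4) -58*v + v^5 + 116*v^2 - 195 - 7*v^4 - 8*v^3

Adding the polynomials and combining like terms:
(-64*v + v^2*124 - 192 - 7*v^4 - 12*v^3 + v^5) + (-8*v^2 - 3 + v^3*4 + 6*v)
= -58*v + v^5 + 116*v^2 - 195 - 7*v^4 - 8*v^3
4) -58*v + v^5 + 116*v^2 - 195 - 7*v^4 - 8*v^3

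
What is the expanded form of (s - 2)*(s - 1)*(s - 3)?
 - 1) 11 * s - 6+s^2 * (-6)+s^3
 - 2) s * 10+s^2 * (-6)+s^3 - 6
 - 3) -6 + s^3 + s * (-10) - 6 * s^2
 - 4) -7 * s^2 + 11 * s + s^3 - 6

Expanding (s - 2)*(s - 1)*(s - 3):
= 11 * s - 6+s^2 * (-6)+s^3
1) 11 * s - 6+s^2 * (-6)+s^3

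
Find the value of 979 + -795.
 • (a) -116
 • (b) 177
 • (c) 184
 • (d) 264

979 + -795 = 184
c) 184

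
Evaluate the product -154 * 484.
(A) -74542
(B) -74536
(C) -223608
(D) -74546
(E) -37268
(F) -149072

-154 * 484 = -74536
B) -74536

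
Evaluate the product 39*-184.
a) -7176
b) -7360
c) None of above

39 * -184 = -7176
a) -7176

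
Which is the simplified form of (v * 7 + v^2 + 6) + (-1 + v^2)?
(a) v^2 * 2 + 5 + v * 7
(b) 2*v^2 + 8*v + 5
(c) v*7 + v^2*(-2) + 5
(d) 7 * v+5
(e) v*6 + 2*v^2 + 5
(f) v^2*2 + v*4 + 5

Adding the polynomials and combining like terms:
(v*7 + v^2 + 6) + (-1 + v^2)
= v^2 * 2 + 5 + v * 7
a) v^2 * 2 + 5 + v * 7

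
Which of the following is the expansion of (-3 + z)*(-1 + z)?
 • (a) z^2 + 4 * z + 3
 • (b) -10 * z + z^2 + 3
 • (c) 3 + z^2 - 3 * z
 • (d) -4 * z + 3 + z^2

Expanding (-3 + z)*(-1 + z):
= -4 * z + 3 + z^2
d) -4 * z + 3 + z^2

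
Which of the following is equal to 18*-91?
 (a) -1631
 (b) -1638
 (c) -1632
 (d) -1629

18 * -91 = -1638
b) -1638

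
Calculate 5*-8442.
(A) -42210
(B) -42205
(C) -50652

5 * -8442 = -42210
A) -42210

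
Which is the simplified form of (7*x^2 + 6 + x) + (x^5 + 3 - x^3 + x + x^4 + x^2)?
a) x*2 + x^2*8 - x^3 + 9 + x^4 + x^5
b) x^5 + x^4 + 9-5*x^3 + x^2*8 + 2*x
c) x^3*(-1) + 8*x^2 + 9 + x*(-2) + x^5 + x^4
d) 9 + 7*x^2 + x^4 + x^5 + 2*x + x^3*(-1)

Adding the polynomials and combining like terms:
(7*x^2 + 6 + x) + (x^5 + 3 - x^3 + x + x^4 + x^2)
= x*2 + x^2*8 - x^3 + 9 + x^4 + x^5
a) x*2 + x^2*8 - x^3 + 9 + x^4 + x^5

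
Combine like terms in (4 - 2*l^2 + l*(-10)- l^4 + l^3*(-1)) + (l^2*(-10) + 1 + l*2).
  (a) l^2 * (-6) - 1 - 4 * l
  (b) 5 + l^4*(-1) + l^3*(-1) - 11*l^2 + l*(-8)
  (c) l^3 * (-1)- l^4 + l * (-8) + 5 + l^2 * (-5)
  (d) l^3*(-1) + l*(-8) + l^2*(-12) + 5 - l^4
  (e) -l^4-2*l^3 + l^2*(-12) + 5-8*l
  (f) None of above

Adding the polynomials and combining like terms:
(4 - 2*l^2 + l*(-10) - l^4 + l^3*(-1)) + (l^2*(-10) + 1 + l*2)
= l^3*(-1) + l*(-8) + l^2*(-12) + 5 - l^4
d) l^3*(-1) + l*(-8) + l^2*(-12) + 5 - l^4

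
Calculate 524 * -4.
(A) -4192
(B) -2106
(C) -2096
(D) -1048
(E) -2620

524 * -4 = -2096
C) -2096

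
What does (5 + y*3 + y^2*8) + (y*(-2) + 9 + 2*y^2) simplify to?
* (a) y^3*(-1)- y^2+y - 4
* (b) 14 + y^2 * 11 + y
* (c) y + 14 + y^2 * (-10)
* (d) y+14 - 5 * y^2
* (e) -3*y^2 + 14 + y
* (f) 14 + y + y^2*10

Adding the polynomials and combining like terms:
(5 + y*3 + y^2*8) + (y*(-2) + 9 + 2*y^2)
= 14 + y + y^2*10
f) 14 + y + y^2*10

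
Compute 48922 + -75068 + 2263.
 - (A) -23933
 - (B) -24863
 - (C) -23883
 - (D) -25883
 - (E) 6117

First: 48922 + -75068 = -26146
Then: -26146 + 2263 = -23883
C) -23883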